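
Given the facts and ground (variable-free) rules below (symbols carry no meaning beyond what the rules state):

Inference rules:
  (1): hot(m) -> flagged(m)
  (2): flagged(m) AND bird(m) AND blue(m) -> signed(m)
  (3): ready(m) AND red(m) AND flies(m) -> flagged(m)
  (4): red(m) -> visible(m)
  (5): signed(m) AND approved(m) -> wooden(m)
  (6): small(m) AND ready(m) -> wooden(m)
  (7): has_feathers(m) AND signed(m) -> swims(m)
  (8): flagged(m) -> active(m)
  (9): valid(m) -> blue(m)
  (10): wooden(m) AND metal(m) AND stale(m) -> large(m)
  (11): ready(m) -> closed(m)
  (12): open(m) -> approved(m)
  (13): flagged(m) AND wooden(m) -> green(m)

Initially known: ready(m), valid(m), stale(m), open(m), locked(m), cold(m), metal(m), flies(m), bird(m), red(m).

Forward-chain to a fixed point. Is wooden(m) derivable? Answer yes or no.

yes

[1] (3) [ready(m) AND red(m) AND flies(m) -> flagged(m)]; (4) [red(m) -> visible(m)]; (9) [valid(m) -> blue(m)]; (11) [ready(m) -> closed(m)]; (12) [open(m) -> approved(m)]. ⇒ new: flagged(m), visible(m), blue(m), closed(m), approved(m).
[2] (2) [flagged(m) AND bird(m) AND blue(m) -> signed(m)]; (8) [flagged(m) -> active(m)]. ⇒ new: signed(m), active(m).
[3] (5) [signed(m) AND approved(m) -> wooden(m)]. ⇒ new: wooden(m).
[4] (10) [wooden(m) AND metal(m) AND stale(m) -> large(m)]; (13) [flagged(m) AND wooden(m) -> green(m)]. ⇒ new: large(m), green(m).
wooden(m) appears in round 3, so it is derivable.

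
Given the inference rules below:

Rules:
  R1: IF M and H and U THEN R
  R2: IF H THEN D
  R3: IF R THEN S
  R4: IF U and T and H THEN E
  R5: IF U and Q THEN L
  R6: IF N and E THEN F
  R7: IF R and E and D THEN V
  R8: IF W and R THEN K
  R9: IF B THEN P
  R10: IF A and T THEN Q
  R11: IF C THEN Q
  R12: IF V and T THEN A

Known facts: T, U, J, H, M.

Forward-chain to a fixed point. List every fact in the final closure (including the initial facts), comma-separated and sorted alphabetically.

A, D, E, H, J, L, M, Q, R, S, T, U, V

Round 1: R1 [IF M and H and U THEN R]; R2 [IF H THEN D]; R4 [IF U and T and H THEN E]. Adds R, D, E.
Round 2: R3 [IF R THEN S]; R7 [IF R and E and D THEN V]. Adds S, V.
Round 3: R12 [IF V and T THEN A]. Adds A.
Round 4: R10 [IF A and T THEN Q]. Adds Q.
Round 5: R5 [IF U and Q THEN L]. Adds L.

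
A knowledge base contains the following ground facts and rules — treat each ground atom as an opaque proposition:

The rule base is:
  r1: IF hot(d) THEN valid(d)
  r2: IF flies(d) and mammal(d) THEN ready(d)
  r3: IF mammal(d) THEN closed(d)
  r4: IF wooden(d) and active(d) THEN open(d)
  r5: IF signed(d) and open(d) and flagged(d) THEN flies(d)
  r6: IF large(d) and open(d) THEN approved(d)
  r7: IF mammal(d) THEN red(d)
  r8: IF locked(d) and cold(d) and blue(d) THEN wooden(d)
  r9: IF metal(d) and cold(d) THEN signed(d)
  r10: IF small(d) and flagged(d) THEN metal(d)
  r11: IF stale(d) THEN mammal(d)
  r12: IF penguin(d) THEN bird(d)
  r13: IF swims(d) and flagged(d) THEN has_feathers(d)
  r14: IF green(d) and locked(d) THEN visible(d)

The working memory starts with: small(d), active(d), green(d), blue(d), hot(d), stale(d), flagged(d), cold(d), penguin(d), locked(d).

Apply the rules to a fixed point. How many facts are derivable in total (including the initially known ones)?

22

Round 1 — r1, r8, r10, r11, r12, r14, derive valid(d), wooden(d), metal(d), mammal(d), bird(d), visible(d).
Round 2 — r3, r4, r7, r9, derive closed(d), open(d), red(d), signed(d).
Round 3 — r5, derive flies(d).
Round 4 — r2, derive ready(d).
Closure: {active(d), bird(d), blue(d), closed(d), cold(d), flagged(d), flies(d), green(d), hot(d), locked(d), mammal(d), metal(d), open(d), penguin(d), ready(d), red(d), signed(d), small(d), stale(d), valid(d), visible(d), wooden(d)} — 22 facts.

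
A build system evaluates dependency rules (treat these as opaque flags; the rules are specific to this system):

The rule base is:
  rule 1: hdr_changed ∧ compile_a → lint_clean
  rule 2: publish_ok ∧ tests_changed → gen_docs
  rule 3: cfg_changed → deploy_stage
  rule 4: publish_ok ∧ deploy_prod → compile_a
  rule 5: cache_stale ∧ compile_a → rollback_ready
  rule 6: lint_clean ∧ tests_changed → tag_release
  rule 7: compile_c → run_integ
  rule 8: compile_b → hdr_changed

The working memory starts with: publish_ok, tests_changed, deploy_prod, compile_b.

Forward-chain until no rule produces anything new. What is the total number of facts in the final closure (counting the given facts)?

[1] rule 2 [publish_ok ∧ tests_changed → gen_docs]; rule 4 [publish_ok ∧ deploy_prod → compile_a]; rule 8 [compile_b → hdr_changed]. ⇒ new: gen_docs, compile_a, hdr_changed.
[2] rule 1 [hdr_changed ∧ compile_a → lint_clean]. ⇒ new: lint_clean.
[3] rule 6 [lint_clean ∧ tests_changed → tag_release]. ⇒ new: tag_release.
Closure: {compile_a, compile_b, deploy_prod, gen_docs, hdr_changed, lint_clean, publish_ok, tag_release, tests_changed} — 9 facts.

9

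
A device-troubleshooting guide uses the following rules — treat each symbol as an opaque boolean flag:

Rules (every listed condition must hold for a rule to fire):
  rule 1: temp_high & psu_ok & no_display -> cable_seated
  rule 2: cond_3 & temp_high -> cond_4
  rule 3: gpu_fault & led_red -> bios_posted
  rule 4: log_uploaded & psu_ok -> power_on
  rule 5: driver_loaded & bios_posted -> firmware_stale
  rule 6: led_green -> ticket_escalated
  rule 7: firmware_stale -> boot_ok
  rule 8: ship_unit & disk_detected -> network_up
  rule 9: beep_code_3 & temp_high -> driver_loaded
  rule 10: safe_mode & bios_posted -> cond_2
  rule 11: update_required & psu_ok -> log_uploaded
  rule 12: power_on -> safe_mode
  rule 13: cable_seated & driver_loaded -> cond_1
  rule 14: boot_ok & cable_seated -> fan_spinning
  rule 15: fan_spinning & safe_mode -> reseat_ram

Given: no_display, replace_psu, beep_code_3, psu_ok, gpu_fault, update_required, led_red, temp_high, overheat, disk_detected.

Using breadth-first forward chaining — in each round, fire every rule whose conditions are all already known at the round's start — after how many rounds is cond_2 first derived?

Round 1 fires rule 1, rule 3, rule 9, rule 11, giving cable_seated, bios_posted, driver_loaded, log_uploaded.
Round 2 fires rule 4, rule 5, rule 13, giving power_on, firmware_stale, cond_1.
Round 3 fires rule 7, rule 12, giving boot_ok, safe_mode.
Round 4 fires rule 10, rule 14, giving cond_2, fan_spinning.
cond_2 first appears in round 4.

4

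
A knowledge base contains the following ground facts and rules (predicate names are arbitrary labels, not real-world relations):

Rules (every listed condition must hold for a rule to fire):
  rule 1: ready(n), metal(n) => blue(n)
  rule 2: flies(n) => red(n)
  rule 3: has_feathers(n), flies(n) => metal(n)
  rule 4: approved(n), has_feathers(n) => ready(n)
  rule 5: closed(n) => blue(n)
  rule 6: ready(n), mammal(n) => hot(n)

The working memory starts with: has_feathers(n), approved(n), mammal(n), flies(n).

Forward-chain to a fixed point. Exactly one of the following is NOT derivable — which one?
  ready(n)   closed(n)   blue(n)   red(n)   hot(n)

Round 1 — rule 2, rule 3, rule 4, derive red(n), metal(n), ready(n).
Round 2 — rule 1, rule 6, derive blue(n), hot(n).
Derived: red(n) (round 1), ready(n) (round 1), hot(n) (round 2), blue(n) (round 2). closed(n) never appears in any round.

closed(n)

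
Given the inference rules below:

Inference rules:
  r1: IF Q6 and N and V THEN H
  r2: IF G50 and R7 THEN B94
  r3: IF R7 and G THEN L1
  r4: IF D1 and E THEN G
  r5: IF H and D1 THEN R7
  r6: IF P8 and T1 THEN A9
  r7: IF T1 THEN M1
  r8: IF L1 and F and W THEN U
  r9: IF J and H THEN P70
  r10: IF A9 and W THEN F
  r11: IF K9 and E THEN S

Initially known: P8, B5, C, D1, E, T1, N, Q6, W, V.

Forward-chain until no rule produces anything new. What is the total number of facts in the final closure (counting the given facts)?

18

Round 1: r1 [IF Q6 and N and V THEN H]; r4 [IF D1 and E THEN G]; r6 [IF P8 and T1 THEN A9]; r7 [IF T1 THEN M1]. Adds H, G, A9, M1.
Round 2: r5 [IF H and D1 THEN R7]; r10 [IF A9 and W THEN F]. Adds R7, F.
Round 3: r3 [IF R7 and G THEN L1]. Adds L1.
Round 4: r8 [IF L1 and F and W THEN U]. Adds U.
Closure: {A9, B5, C, D1, E, F, G, H, L1, M1, N, P8, Q6, R7, T1, U, V, W} — 18 facts.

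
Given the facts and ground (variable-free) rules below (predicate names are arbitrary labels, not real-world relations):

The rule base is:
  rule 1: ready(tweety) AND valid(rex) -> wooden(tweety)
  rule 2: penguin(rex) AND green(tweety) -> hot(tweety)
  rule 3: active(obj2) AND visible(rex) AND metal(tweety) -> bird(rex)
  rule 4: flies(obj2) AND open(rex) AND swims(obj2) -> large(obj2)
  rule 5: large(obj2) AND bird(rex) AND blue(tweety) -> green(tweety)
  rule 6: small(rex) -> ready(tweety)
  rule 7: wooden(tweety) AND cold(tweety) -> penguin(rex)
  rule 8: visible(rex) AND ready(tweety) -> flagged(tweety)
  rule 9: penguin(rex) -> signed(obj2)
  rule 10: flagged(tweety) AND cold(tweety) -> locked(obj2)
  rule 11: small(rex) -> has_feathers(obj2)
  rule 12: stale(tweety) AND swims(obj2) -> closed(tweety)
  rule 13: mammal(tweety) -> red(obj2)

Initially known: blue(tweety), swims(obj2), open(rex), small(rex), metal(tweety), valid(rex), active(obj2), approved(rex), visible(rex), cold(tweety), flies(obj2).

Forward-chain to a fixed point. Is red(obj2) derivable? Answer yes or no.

no

Round 1 fires rule 3, rule 4, rule 6, rule 11, giving bird(rex), large(obj2), ready(tweety), has_feathers(obj2).
Round 2 fires rule 1, rule 5, rule 8, giving wooden(tweety), green(tweety), flagged(tweety).
Round 3 fires rule 7, rule 10, giving penguin(rex), locked(obj2).
Round 4 fires rule 2, rule 9, giving hot(tweety), signed(obj2).
Fixed point reached. red(obj2) is concluded only by rule 13; rule 13 needs mammal(tweety) (never derived).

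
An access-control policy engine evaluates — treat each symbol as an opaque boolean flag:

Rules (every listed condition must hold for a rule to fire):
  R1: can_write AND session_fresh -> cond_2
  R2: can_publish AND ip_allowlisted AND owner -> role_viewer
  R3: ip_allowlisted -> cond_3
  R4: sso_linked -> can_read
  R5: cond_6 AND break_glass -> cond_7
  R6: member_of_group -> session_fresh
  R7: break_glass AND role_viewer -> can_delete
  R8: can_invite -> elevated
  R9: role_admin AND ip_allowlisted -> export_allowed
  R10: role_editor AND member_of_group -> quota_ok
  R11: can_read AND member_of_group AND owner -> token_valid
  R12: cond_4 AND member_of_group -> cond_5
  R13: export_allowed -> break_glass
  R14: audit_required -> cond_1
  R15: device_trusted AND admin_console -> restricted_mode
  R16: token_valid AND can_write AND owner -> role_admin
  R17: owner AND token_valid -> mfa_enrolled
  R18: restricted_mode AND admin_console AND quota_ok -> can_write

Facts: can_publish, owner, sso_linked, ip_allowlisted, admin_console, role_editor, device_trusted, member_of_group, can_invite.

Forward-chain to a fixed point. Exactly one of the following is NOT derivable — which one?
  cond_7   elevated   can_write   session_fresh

Round 1: R2 [can_publish AND ip_allowlisted AND owner -> role_viewer]; R3 [ip_allowlisted -> cond_3]; R4 [sso_linked -> can_read]; R6 [member_of_group -> session_fresh]; R8 [can_invite -> elevated]; R10 [role_editor AND member_of_group -> quota_ok]; R15 [device_trusted AND admin_console -> restricted_mode]. Adds role_viewer, cond_3, can_read, session_fresh, elevated, quota_ok, restricted_mode.
Round 2: R11 [can_read AND member_of_group AND owner -> token_valid]; R18 [restricted_mode AND admin_console AND quota_ok -> can_write]. Adds token_valid, can_write.
Round 3: R1 [can_write AND session_fresh -> cond_2]; R16 [token_valid AND can_write AND owner -> role_admin]; R17 [owner AND token_valid -> mfa_enrolled]. Adds cond_2, role_admin, mfa_enrolled.
Round 4: R9 [role_admin AND ip_allowlisted -> export_allowed]. Adds export_allowed.
Round 5: R13 [export_allowed -> break_glass]. Adds break_glass.
Round 6: R7 [break_glass AND role_viewer -> can_delete]. Adds can_delete.
Derived: session_fresh (round 1), elevated (round 1), can_write (round 2). cond_7 never appears in any round.

cond_7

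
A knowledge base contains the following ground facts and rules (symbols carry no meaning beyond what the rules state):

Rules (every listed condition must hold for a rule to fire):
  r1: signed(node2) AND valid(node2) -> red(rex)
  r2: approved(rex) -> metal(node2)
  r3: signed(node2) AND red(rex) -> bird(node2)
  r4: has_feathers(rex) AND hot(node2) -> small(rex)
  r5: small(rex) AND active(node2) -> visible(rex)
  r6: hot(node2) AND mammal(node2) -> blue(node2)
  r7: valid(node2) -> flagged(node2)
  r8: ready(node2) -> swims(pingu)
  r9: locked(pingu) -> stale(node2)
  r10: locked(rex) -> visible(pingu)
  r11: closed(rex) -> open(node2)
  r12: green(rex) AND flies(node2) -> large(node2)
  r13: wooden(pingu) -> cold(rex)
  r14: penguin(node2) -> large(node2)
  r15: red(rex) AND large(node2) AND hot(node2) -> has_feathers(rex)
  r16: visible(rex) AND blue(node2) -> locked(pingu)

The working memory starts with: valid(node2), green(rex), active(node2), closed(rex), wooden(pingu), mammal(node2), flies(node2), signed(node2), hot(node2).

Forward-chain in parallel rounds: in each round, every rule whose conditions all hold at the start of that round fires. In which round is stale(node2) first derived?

Round 1: r1 [signed(node2) AND valid(node2) -> red(rex)]; r6 [hot(node2) AND mammal(node2) -> blue(node2)]; r7 [valid(node2) -> flagged(node2)]; r11 [closed(rex) -> open(node2)]; r12 [green(rex) AND flies(node2) -> large(node2)]; r13 [wooden(pingu) -> cold(rex)]. New: red(rex), blue(node2), flagged(node2), open(node2), large(node2), cold(rex).
Round 2: r3 [signed(node2) AND red(rex) -> bird(node2)]; r15 [red(rex) AND large(node2) AND hot(node2) -> has_feathers(rex)]. New: bird(node2), has_feathers(rex).
Round 3: r4 [has_feathers(rex) AND hot(node2) -> small(rex)]. New: small(rex).
Round 4: r5 [small(rex) AND active(node2) -> visible(rex)]. New: visible(rex).
Round 5: r16 [visible(rex) AND blue(node2) -> locked(pingu)]. New: locked(pingu).
Round 6: r9 [locked(pingu) -> stale(node2)]. New: stale(node2).
stale(node2) first appears in round 6.

6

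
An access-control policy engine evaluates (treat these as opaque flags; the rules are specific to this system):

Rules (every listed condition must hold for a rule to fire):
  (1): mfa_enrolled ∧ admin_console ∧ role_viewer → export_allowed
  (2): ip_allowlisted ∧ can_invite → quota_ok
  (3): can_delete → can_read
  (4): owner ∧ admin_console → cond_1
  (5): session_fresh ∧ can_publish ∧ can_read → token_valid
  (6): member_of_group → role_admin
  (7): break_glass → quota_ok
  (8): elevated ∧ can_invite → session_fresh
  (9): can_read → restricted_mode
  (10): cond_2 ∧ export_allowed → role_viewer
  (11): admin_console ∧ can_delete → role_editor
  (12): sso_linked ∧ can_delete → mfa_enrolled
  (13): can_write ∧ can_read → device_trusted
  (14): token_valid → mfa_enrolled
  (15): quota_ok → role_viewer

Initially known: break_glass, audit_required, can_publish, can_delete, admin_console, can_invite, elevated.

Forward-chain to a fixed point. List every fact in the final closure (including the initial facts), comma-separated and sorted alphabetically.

admin_console, audit_required, break_glass, can_delete, can_invite, can_publish, can_read, elevated, export_allowed, mfa_enrolled, quota_ok, restricted_mode, role_editor, role_viewer, session_fresh, token_valid

Round 1 — (3), (7), (8), (11), derive can_read, quota_ok, session_fresh, role_editor.
Round 2 — (5), (9), (15), derive token_valid, restricted_mode, role_viewer.
Round 3 — (14), derive mfa_enrolled.
Round 4 — (1), derive export_allowed.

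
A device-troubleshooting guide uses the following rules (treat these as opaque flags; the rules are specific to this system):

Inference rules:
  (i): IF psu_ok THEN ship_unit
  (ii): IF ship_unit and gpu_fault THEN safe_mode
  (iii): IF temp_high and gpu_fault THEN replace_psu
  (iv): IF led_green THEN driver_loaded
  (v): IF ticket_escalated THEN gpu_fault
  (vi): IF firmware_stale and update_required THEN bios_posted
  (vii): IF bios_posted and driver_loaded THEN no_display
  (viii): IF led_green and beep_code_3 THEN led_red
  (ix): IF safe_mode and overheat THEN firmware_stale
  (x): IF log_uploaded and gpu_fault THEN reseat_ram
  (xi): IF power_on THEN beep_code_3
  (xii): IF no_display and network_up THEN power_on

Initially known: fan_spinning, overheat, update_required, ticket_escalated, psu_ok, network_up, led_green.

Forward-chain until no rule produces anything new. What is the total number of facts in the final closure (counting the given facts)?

Round 1: (i) [IF psu_ok THEN ship_unit]; (iv) [IF led_green THEN driver_loaded]; (v) [IF ticket_escalated THEN gpu_fault]. Adds ship_unit, driver_loaded, gpu_fault.
Round 2: (ii) [IF ship_unit and gpu_fault THEN safe_mode]. Adds safe_mode.
Round 3: (ix) [IF safe_mode and overheat THEN firmware_stale]. Adds firmware_stale.
Round 4: (vi) [IF firmware_stale and update_required THEN bios_posted]. Adds bios_posted.
Round 5: (vii) [IF bios_posted and driver_loaded THEN no_display]. Adds no_display.
Round 6: (xii) [IF no_display and network_up THEN power_on]. Adds power_on.
Round 7: (xi) [IF power_on THEN beep_code_3]. Adds beep_code_3.
Round 8: (viii) [IF led_green and beep_code_3 THEN led_red]. Adds led_red.
Closure: {beep_code_3, bios_posted, driver_loaded, fan_spinning, firmware_stale, gpu_fault, led_green, led_red, network_up, no_display, overheat, power_on, psu_ok, safe_mode, ship_unit, ticket_escalated, update_required} — 17 facts.

17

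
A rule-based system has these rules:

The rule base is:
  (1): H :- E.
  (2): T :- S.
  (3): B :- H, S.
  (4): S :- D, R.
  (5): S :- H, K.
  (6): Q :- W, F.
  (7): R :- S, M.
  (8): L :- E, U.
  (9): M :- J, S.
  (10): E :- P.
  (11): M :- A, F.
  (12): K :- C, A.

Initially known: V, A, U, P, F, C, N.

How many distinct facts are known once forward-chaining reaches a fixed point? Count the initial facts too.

[1] (10) [E :- P.]; (11) [M :- A, F.]; (12) [K :- C, A.]. ⇒ new: E, M, K.
[2] (1) [H :- E.]; (8) [L :- E, U.]. ⇒ new: H, L.
[3] (5) [S :- H, K.]. ⇒ new: S.
[4] (2) [T :- S.]; (3) [B :- H, S.]; (7) [R :- S, M.]. ⇒ new: T, B, R.
Closure: {A, B, C, E, F, H, K, L, M, N, P, R, S, T, U, V} — 16 facts.

16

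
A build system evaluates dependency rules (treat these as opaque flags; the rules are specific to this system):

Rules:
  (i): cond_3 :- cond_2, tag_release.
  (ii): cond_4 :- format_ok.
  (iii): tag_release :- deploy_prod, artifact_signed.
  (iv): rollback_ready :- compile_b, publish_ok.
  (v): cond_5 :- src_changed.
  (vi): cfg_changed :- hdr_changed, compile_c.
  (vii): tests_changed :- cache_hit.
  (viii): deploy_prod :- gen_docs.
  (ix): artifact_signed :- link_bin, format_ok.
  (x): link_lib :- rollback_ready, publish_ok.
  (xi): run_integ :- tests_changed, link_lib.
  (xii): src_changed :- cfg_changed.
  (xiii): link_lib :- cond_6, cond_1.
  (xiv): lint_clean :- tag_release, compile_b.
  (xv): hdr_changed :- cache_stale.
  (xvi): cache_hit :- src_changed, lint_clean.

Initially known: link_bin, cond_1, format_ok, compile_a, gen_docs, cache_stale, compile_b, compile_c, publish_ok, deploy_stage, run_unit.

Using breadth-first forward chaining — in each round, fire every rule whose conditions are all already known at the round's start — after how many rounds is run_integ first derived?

Round 1: (ii) [cond_4 :- format_ok.]; (iv) [rollback_ready :- compile_b, publish_ok.]; (viii) [deploy_prod :- gen_docs.]; (ix) [artifact_signed :- link_bin, format_ok.]; (xv) [hdr_changed :- cache_stale.]. New: cond_4, rollback_ready, deploy_prod, artifact_signed, hdr_changed.
Round 2: (iii) [tag_release :- deploy_prod, artifact_signed.]; (vi) [cfg_changed :- hdr_changed, compile_c.]; (x) [link_lib :- rollback_ready, publish_ok.]. New: tag_release, cfg_changed, link_lib.
Round 3: (xii) [src_changed :- cfg_changed.]; (xiv) [lint_clean :- tag_release, compile_b.]. New: src_changed, lint_clean.
Round 4: (v) [cond_5 :- src_changed.]; (xvi) [cache_hit :- src_changed, lint_clean.]. New: cond_5, cache_hit.
Round 5: (vii) [tests_changed :- cache_hit.]. New: tests_changed.
Round 6: (xi) [run_integ :- tests_changed, link_lib.]. New: run_integ.
run_integ first appears in round 6.

6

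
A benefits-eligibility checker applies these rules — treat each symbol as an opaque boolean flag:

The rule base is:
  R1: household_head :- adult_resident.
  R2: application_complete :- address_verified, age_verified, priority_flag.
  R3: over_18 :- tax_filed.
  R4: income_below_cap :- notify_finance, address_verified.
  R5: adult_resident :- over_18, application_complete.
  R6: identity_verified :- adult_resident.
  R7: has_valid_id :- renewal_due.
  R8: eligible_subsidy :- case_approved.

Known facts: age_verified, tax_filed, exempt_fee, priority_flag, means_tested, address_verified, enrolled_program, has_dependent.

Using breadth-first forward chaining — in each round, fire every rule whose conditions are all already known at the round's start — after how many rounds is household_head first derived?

Round 1 fires R2, R3, giving application_complete, over_18.
Round 2 fires R5, giving adult_resident.
Round 3 fires R1, R6, giving household_head, identity_verified.
household_head first appears in round 3.

3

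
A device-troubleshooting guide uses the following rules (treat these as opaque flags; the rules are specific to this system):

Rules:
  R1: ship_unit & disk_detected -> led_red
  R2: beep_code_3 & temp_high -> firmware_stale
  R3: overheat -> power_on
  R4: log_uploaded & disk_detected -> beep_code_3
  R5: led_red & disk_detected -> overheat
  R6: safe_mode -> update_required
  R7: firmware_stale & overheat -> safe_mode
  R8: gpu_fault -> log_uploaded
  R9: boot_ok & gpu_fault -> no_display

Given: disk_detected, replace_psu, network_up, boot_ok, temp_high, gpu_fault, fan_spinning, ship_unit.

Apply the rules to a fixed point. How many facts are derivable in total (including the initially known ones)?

17

Round 1 — R1, R8, R9, derive led_red, log_uploaded, no_display.
Round 2 — R4, R5, derive beep_code_3, overheat.
Round 3 — R2, R3, derive firmware_stale, power_on.
Round 4 — R7, derive safe_mode.
Round 5 — R6, derive update_required.
Closure: {beep_code_3, boot_ok, disk_detected, fan_spinning, firmware_stale, gpu_fault, led_red, log_uploaded, network_up, no_display, overheat, power_on, replace_psu, safe_mode, ship_unit, temp_high, update_required} — 17 facts.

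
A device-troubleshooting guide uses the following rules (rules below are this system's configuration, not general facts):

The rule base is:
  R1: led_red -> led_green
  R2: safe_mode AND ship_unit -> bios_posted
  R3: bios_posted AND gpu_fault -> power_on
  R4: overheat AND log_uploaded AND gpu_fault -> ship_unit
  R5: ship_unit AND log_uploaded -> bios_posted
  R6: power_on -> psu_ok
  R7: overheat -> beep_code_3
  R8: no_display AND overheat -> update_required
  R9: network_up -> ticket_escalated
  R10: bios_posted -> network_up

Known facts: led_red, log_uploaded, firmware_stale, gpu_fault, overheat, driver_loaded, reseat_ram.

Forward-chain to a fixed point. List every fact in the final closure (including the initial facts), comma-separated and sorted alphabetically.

Round 1 fires R1, R4, R7, giving led_green, ship_unit, beep_code_3.
Round 2 fires R5, giving bios_posted.
Round 3 fires R3, R10, giving power_on, network_up.
Round 4 fires R6, R9, giving psu_ok, ticket_escalated.

beep_code_3, bios_posted, driver_loaded, firmware_stale, gpu_fault, led_green, led_red, log_uploaded, network_up, overheat, power_on, psu_ok, reseat_ram, ship_unit, ticket_escalated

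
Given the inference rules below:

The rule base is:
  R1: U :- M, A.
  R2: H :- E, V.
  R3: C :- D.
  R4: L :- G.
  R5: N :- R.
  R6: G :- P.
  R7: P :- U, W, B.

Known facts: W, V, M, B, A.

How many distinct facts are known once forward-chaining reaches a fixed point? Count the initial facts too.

Round 1 fires R1, giving U.
Round 2 fires R7, giving P.
Round 3 fires R6, giving G.
Round 4 fires R4, giving L.
Closure: {A, B, G, L, M, P, U, V, W} — 9 facts.

9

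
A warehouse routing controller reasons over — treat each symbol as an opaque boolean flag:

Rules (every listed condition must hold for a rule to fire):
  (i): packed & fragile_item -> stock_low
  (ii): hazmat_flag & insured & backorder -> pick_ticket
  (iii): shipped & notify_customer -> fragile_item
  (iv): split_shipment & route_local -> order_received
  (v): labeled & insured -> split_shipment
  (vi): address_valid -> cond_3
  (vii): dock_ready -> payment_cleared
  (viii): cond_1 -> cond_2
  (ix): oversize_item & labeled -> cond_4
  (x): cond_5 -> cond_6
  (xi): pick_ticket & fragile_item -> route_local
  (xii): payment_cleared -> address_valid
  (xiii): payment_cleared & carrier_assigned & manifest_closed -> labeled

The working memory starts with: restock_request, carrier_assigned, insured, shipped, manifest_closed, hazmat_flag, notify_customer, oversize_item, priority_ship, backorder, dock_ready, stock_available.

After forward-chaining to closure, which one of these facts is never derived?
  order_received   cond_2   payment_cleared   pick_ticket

cond_2

Round 1: (ii) [hazmat_flag & insured & backorder -> pick_ticket]; (iii) [shipped & notify_customer -> fragile_item]; (vii) [dock_ready -> payment_cleared]. Adds pick_ticket, fragile_item, payment_cleared.
Round 2: (xi) [pick_ticket & fragile_item -> route_local]; (xii) [payment_cleared -> address_valid]; (xiii) [payment_cleared & carrier_assigned & manifest_closed -> labeled]. Adds route_local, address_valid, labeled.
Round 3: (v) [labeled & insured -> split_shipment]; (vi) [address_valid -> cond_3]; (ix) [oversize_item & labeled -> cond_4]. Adds split_shipment, cond_3, cond_4.
Round 4: (iv) [split_shipment & route_local -> order_received]. Adds order_received.
Derived: payment_cleared (round 1), order_received (round 4), pick_ticket (round 1). cond_2 never appears in any round.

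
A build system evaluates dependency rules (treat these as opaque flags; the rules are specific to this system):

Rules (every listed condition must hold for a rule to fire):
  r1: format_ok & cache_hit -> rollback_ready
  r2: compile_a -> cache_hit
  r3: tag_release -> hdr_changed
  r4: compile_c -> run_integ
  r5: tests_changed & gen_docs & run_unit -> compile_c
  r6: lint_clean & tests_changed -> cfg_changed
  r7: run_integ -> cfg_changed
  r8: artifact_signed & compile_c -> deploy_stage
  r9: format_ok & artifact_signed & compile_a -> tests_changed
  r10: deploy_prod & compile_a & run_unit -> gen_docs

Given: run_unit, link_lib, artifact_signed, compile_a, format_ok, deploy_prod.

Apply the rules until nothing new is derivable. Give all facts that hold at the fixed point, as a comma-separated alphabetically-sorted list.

Round 1: r2 [compile_a -> cache_hit]; r9 [format_ok & artifact_signed & compile_a -> tests_changed]; r10 [deploy_prod & compile_a & run_unit -> gen_docs]. Adds cache_hit, tests_changed, gen_docs.
Round 2: r1 [format_ok & cache_hit -> rollback_ready]; r5 [tests_changed & gen_docs & run_unit -> compile_c]. Adds rollback_ready, compile_c.
Round 3: r4 [compile_c -> run_integ]; r8 [artifact_signed & compile_c -> deploy_stage]. Adds run_integ, deploy_stage.
Round 4: r7 [run_integ -> cfg_changed]. Adds cfg_changed.

artifact_signed, cache_hit, cfg_changed, compile_a, compile_c, deploy_prod, deploy_stage, format_ok, gen_docs, link_lib, rollback_ready, run_integ, run_unit, tests_changed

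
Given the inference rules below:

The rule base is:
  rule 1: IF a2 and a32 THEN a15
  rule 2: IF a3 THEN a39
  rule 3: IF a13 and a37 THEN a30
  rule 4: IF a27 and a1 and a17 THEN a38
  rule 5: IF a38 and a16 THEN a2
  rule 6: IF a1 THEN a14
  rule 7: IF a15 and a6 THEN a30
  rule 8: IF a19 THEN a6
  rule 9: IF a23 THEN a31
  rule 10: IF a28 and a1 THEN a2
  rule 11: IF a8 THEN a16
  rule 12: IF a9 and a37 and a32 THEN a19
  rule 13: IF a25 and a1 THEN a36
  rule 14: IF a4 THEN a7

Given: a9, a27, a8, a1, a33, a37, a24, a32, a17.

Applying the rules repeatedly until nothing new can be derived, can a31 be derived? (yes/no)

[1] rule 4 [IF a27 and a1 and a17 THEN a38]; rule 6 [IF a1 THEN a14]; rule 11 [IF a8 THEN a16]; rule 12 [IF a9 and a37 and a32 THEN a19]. ⇒ new: a38, a14, a16, a19.
[2] rule 5 [IF a38 and a16 THEN a2]; rule 8 [IF a19 THEN a6]. ⇒ new: a2, a6.
[3] rule 1 [IF a2 and a32 THEN a15]. ⇒ new: a15.
[4] rule 7 [IF a15 and a6 THEN a30]. ⇒ new: a30.
Fixed point reached. a31 is concluded only by rule 9; rule 9 needs a23 (never derived).

no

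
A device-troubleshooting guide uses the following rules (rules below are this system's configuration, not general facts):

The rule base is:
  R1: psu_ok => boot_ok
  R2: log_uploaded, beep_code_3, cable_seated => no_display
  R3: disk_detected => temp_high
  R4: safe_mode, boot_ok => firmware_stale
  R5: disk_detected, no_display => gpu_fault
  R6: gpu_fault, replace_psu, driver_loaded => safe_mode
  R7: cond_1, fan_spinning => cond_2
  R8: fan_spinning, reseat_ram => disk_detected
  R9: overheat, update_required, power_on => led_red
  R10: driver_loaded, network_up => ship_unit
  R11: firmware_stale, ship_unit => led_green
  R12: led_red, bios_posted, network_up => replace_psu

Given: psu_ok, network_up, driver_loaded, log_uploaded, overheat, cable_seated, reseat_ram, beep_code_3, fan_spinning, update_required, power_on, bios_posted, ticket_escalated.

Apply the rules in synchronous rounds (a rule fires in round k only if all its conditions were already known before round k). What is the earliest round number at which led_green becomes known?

Round 1 fires R1, R2, R8, R9, R10, giving boot_ok, no_display, disk_detected, led_red, ship_unit.
Round 2 fires R3, R5, R12, giving temp_high, gpu_fault, replace_psu.
Round 3 fires R6, giving safe_mode.
Round 4 fires R4, giving firmware_stale.
Round 5 fires R11, giving led_green.
led_green first appears in round 5.

5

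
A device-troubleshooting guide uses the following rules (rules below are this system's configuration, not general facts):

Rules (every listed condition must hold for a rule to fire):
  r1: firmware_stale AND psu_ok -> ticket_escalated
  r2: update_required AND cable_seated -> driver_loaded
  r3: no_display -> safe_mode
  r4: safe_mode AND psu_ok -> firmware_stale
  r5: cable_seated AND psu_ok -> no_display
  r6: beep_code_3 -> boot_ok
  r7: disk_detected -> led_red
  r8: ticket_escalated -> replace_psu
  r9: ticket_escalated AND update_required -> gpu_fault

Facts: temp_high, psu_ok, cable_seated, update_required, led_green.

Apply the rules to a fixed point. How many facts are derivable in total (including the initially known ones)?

12

Round 1 — r2, r5, derive driver_loaded, no_display.
Round 2 — r3, derive safe_mode.
Round 3 — r4, derive firmware_stale.
Round 4 — r1, derive ticket_escalated.
Round 5 — r8, r9, derive replace_psu, gpu_fault.
Closure: {cable_seated, driver_loaded, firmware_stale, gpu_fault, led_green, no_display, psu_ok, replace_psu, safe_mode, temp_high, ticket_escalated, update_required} — 12 facts.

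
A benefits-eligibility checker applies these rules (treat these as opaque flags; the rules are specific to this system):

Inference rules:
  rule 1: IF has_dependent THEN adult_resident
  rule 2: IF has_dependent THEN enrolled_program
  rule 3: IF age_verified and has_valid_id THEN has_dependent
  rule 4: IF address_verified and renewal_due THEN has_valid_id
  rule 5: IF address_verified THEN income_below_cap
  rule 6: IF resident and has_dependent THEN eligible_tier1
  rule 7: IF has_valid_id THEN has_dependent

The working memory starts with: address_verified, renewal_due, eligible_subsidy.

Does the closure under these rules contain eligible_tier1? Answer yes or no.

Round 1 fires rule 4, rule 5, giving has_valid_id, income_below_cap.
Round 2 fires rule 7, giving has_dependent.
Round 3 fires rule 1, rule 2, giving adult_resident, enrolled_program.
Fixed point reached. eligible_tier1 is concluded only by rule 6; rule 6 needs resident (never derived).

no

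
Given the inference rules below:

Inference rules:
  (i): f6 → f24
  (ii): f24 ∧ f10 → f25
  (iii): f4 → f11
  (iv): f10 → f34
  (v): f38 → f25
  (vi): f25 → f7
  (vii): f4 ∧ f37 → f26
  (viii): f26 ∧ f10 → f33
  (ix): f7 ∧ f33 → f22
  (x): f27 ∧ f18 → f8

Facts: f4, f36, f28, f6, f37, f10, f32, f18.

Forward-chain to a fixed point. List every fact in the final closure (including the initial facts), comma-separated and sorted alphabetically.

Round 1 fires (i), (iii), (iv), (vii), giving f24, f11, f34, f26.
Round 2 fires (ii), (viii), giving f25, f33.
Round 3 fires (vi), giving f7.
Round 4 fires (ix), giving f22.

f10, f11, f18, f22, f24, f25, f26, f28, f32, f33, f34, f36, f37, f4, f6, f7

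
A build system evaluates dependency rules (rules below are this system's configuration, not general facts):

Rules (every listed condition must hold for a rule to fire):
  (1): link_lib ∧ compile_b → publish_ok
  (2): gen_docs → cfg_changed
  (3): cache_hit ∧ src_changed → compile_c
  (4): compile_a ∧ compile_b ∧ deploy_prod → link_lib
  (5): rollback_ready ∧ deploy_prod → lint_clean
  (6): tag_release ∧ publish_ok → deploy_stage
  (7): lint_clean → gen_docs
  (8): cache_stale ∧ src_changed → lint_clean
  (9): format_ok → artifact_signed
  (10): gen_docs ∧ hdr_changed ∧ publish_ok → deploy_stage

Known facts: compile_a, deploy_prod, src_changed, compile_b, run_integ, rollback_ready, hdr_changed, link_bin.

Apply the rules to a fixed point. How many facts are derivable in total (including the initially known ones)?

14

Round 1: (4) [compile_a ∧ compile_b ∧ deploy_prod → link_lib]; (5) [rollback_ready ∧ deploy_prod → lint_clean]. Adds link_lib, lint_clean.
Round 2: (1) [link_lib ∧ compile_b → publish_ok]; (7) [lint_clean → gen_docs]. Adds publish_ok, gen_docs.
Round 3: (2) [gen_docs → cfg_changed]; (10) [gen_docs ∧ hdr_changed ∧ publish_ok → deploy_stage]. Adds cfg_changed, deploy_stage.
Closure: {cfg_changed, compile_a, compile_b, deploy_prod, deploy_stage, gen_docs, hdr_changed, link_bin, link_lib, lint_clean, publish_ok, rollback_ready, run_integ, src_changed} — 14 facts.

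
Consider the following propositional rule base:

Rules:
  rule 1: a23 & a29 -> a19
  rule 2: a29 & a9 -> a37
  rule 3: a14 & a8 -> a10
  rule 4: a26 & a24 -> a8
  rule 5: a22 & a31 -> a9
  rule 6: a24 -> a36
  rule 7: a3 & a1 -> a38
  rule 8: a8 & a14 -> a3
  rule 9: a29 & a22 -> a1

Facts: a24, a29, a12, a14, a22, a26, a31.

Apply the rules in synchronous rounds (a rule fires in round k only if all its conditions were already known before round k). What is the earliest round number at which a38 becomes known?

Round 1 — rule 4, rule 5, rule 6, rule 9, derive a8, a9, a36, a1.
Round 2 — rule 2, rule 3, rule 8, derive a37, a10, a3.
Round 3 — rule 7, derive a38.
a38 first appears in round 3.

3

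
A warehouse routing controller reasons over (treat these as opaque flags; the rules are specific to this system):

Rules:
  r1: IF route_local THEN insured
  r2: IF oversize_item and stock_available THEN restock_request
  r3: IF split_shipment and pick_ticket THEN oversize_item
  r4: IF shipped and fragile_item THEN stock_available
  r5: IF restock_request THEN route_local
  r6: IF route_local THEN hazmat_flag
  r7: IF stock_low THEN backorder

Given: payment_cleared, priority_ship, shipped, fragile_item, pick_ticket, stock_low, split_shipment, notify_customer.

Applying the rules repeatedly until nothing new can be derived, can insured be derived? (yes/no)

yes

[1] r3 [IF split_shipment and pick_ticket THEN oversize_item]; r4 [IF shipped and fragile_item THEN stock_available]; r7 [IF stock_low THEN backorder]. ⇒ new: oversize_item, stock_available, backorder.
[2] r2 [IF oversize_item and stock_available THEN restock_request]. ⇒ new: restock_request.
[3] r5 [IF restock_request THEN route_local]. ⇒ new: route_local.
[4] r1 [IF route_local THEN insured]; r6 [IF route_local THEN hazmat_flag]. ⇒ new: insured, hazmat_flag.
insured appears in round 4, so it is derivable.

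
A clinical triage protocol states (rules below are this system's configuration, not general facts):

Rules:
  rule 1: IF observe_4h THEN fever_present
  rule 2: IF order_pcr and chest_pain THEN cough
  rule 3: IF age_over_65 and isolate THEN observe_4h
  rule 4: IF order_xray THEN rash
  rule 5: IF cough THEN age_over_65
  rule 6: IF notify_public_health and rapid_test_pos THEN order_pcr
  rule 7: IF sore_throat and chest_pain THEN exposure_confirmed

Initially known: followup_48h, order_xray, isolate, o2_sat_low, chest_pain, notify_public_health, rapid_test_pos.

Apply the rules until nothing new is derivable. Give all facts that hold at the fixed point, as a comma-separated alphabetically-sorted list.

Round 1: rule 4 [IF order_xray THEN rash]; rule 6 [IF notify_public_health and rapid_test_pos THEN order_pcr]. New: rash, order_pcr.
Round 2: rule 2 [IF order_pcr and chest_pain THEN cough]. New: cough.
Round 3: rule 5 [IF cough THEN age_over_65]. New: age_over_65.
Round 4: rule 3 [IF age_over_65 and isolate THEN observe_4h]. New: observe_4h.
Round 5: rule 1 [IF observe_4h THEN fever_present]. New: fever_present.

age_over_65, chest_pain, cough, fever_present, followup_48h, isolate, notify_public_health, o2_sat_low, observe_4h, order_pcr, order_xray, rapid_test_pos, rash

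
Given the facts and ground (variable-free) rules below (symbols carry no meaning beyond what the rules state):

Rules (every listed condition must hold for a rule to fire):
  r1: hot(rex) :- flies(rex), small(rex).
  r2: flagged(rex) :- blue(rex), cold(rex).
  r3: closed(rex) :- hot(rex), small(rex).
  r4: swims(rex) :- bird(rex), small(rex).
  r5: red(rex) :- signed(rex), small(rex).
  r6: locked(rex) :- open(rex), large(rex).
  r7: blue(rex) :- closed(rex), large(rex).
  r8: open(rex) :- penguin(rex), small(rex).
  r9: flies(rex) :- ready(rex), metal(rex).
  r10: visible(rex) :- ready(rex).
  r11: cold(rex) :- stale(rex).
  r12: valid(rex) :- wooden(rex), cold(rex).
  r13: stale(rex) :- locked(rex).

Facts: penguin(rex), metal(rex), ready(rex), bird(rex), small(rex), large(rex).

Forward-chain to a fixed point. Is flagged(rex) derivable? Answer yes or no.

yes

Round 1 — r4, r8, r9, r10, derive swims(rex), open(rex), flies(rex), visible(rex).
Round 2 — r1, r6, derive hot(rex), locked(rex).
Round 3 — r3, r13, derive closed(rex), stale(rex).
Round 4 — r7, r11, derive blue(rex), cold(rex).
Round 5 — r2, derive flagged(rex).
flagged(rex) appears in round 5, so it is derivable.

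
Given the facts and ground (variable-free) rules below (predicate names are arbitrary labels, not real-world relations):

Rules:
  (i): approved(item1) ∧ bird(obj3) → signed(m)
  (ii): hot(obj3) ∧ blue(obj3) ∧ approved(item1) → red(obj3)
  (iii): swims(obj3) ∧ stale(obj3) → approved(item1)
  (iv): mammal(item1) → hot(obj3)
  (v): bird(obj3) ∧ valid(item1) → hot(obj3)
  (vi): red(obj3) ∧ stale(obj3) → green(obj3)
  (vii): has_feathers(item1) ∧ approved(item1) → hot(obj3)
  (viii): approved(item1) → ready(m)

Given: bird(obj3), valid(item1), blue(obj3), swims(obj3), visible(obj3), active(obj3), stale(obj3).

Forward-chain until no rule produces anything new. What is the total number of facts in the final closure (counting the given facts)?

Round 1 fires (iii), (v), giving approved(item1), hot(obj3).
Round 2 fires (i), (ii), (viii), giving signed(m), red(obj3), ready(m).
Round 3 fires (vi), giving green(obj3).
Closure: {active(obj3), approved(item1), bird(obj3), blue(obj3), green(obj3), hot(obj3), ready(m), red(obj3), signed(m), stale(obj3), swims(obj3), valid(item1), visible(obj3)} — 13 facts.

13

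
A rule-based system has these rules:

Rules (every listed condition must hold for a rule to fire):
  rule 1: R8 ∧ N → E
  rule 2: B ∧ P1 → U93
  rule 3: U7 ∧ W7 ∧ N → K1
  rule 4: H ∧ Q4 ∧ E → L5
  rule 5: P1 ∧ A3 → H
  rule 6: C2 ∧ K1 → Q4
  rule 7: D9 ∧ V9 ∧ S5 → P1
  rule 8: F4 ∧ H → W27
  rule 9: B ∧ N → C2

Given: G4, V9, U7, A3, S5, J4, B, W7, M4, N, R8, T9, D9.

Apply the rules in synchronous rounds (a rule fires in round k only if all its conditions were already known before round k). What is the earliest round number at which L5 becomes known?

Round 1: rule 1 [R8 ∧ N → E]; rule 3 [U7 ∧ W7 ∧ N → K1]; rule 7 [D9 ∧ V9 ∧ S5 → P1]; rule 9 [B ∧ N → C2]. Adds E, K1, P1, C2.
Round 2: rule 2 [B ∧ P1 → U93]; rule 5 [P1 ∧ A3 → H]; rule 6 [C2 ∧ K1 → Q4]. Adds U93, H, Q4.
Round 3: rule 4 [H ∧ Q4 ∧ E → L5]. Adds L5.
L5 first appears in round 3.

3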